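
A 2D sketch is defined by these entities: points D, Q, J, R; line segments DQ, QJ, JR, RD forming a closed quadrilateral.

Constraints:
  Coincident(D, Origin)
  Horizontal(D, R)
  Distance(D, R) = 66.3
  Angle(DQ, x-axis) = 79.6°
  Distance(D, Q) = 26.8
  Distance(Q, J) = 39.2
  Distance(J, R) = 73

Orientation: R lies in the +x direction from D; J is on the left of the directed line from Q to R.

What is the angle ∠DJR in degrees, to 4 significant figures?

57.07°

Checks: |QJ| = 39.20 ✓; |JR| = 73.00 ✓.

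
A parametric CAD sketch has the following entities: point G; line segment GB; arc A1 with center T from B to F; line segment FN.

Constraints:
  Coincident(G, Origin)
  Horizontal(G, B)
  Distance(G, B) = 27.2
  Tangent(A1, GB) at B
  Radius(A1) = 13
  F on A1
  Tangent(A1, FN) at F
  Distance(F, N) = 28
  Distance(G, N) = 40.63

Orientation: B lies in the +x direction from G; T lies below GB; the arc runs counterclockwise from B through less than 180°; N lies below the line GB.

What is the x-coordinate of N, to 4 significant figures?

10.82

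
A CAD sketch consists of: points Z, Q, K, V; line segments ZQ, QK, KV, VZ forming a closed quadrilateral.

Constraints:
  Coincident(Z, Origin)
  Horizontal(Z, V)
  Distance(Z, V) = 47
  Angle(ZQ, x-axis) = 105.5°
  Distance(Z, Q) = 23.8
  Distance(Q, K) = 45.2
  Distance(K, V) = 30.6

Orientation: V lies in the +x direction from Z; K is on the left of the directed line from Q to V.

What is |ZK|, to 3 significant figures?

48.3

Checks: |QK| = 45.20 ✓; |KV| = 30.60 ✓.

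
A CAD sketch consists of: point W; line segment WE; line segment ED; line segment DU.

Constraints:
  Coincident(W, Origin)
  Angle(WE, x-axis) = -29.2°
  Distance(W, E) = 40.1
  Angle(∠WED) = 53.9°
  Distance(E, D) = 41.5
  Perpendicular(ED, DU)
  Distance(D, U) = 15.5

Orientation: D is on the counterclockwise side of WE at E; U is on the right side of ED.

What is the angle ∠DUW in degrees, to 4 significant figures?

20.46°

W is at the origin; WE runs at -29.2° with length 40.1, so E = 40.1·(cos -29.2°, sin -29.2°) = (35.00, -19.56). ∠WED = 53.9°, so ED runs at -29.2° + (180° − 53.9°) = 96.90° from the x-axis; with |ED| = 41.5, D = E + 41.5·(cos 96.90°, sin 96.90°) = (30.02, 21.64). ED ⟂ DU; with |DU| = 15.5 on the right of ED, U = D + 15.5·(0.9928, 0.1201) = (45.41, 23.50). Then cos ∠DUW = UD·UW / (|UD||UW|), giving 20.46°.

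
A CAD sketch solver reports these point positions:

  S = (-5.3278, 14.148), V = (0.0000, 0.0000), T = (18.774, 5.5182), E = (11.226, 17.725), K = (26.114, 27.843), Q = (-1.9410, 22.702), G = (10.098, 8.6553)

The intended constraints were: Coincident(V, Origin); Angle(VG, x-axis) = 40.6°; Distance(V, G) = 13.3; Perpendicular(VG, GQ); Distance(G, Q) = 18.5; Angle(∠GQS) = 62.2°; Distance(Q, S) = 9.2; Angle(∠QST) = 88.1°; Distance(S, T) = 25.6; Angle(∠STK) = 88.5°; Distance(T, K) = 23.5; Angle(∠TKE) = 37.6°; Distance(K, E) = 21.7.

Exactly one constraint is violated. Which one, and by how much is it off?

Distance(K, E) = 21.7 — off by 3.70.

V = (0.00, 0.00) ✓; VG at 40.60° ✓; |VG| = 13.30 ✓; ∠(VG, GQ) = 90.00° ✓; |GQ| = 18.50 ✓; ∠GQS = 62.20° ✓; |QS| = 9.200 ✓; ∠QST = 88.10° ✓; |ST| = 25.60 ✓; ∠STK = 88.50° ✓; |TK| = 23.50 ✓; ∠TKE = 37.60° ✓; |KE| = 18.00 ✗.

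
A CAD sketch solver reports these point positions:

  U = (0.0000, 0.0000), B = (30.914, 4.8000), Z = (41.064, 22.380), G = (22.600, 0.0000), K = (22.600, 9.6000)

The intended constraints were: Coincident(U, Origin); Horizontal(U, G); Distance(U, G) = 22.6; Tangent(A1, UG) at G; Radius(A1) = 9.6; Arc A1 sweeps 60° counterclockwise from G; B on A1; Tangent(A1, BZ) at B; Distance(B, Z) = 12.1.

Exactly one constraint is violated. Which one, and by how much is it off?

Distance(B, Z) = 12.1 — off by 8.20.

U = (0.00, 0.00) ✓; U.y = 0.00, G.y = 0.00 ✓; |UG| = 22.60 ✓; ∠(KG, GU) = 90.00° ✓; |KG| = 9.600 ✓; bearing(K→B) − bearing(K→G) = 60.00° ✓; |KB| = 9.600 ✓; ∠(KB, BZ) = 90.00° ✓; |BZ| = 20.30 ✗.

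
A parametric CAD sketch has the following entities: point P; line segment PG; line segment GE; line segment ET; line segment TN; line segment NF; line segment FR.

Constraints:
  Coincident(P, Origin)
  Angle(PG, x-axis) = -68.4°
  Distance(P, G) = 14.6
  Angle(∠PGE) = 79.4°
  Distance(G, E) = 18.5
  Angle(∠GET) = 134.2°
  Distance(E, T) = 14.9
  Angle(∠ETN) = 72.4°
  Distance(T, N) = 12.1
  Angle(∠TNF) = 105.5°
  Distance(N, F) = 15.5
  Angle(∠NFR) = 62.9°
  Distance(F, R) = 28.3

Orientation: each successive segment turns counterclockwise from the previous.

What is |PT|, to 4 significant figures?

26.46

P is at the origin; PG runs at -68.4° with length 14.6, so G = (5.375, -13.57). ∠PGE = 79.4° gives GE at 32.20° from the x-axis; with |GE| = 18.5, E = (21.03, -3.717). ∠GET = 134.2° gives ET at 78.00° from the x-axis; with |ET| = 14.9, T = (24.13, 10.86). Then |PT| = |T − P| = 26.46.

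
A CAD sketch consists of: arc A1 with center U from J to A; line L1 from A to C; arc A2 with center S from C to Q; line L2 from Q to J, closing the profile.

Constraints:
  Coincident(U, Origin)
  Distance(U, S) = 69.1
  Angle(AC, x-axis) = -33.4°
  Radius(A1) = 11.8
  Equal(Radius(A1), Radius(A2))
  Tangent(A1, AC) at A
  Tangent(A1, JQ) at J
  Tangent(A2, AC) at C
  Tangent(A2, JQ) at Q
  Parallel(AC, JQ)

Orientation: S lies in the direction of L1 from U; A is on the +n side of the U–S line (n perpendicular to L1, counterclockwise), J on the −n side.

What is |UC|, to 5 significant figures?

70.100

Tangency of A1 to both parallel lines with radius 11.8 puts A and J at U ± 11.8·n: A = (6.4957, 9.8512), J = (-6.4957, -9.8512). Equal radii place C and Q the same way about S: C = S + 11.8·n = (64.184, -28.187), Q = S − 11.8·n = (51.192, -47.889). Then |UC| = |C − U| = 70.100.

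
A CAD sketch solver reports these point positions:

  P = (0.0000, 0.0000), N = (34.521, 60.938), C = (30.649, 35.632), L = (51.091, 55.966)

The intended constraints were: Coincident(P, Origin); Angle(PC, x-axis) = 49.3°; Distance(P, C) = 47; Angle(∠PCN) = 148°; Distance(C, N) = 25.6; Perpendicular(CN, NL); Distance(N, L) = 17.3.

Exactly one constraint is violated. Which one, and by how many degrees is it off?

Perpendicular(CN, NL) — off by 8.00°.

P = (0.00, 0.00) ✓; PC at 49.30° ✓; |PC| = 47.00 ✓; ∠PCN = 148.0° ✓; |CN| = 25.60 ✓; ∠(CN, NL) = 98.00° ✗; |NL| = 17.30 ✓.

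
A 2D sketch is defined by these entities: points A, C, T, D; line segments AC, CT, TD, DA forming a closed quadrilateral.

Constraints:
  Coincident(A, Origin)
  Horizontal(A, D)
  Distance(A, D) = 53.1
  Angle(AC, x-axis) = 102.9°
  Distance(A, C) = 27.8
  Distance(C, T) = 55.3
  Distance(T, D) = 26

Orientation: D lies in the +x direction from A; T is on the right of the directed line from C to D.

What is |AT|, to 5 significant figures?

33.964

Checks: |CT| = 55.30 ✓; |TD| = 26.00 ✓.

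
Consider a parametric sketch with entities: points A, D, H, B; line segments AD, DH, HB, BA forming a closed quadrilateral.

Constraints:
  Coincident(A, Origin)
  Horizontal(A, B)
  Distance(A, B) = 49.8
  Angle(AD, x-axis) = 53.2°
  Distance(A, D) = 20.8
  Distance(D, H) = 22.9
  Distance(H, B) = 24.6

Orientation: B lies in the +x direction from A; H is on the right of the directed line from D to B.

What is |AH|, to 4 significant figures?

25.41

Checks: A.y = 0.00, B.y = 0.00 ✓; |DH| = 22.90 ✓; |HB| = 24.60 ✓.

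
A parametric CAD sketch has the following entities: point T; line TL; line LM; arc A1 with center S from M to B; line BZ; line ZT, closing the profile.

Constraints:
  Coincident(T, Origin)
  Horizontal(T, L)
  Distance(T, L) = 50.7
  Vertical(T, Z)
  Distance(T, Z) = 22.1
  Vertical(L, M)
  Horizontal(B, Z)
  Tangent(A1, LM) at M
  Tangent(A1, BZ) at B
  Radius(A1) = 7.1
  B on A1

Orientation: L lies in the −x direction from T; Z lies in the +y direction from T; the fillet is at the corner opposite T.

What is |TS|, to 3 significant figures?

46.1

T is at the origin; T and L share the same y with |TL| = 50.7 and L on the −x side, so L = (-50.7, 0.00). TZ is vertical with |TZ| = 22.1 and Z on the +y side, so Z = (0.00, 22.1). The virtual corner opposite T is at (-50.7, 22.1). Tangency of A1 to LM means the radius SM is perpendicular to LM and the tangent condition forces SB to be normal to BZ, with radius 7.1, so the center S sits 7.1 in from both sides at S = (-43.6, 15.0). Then |TS| = |S − T| = 46.1.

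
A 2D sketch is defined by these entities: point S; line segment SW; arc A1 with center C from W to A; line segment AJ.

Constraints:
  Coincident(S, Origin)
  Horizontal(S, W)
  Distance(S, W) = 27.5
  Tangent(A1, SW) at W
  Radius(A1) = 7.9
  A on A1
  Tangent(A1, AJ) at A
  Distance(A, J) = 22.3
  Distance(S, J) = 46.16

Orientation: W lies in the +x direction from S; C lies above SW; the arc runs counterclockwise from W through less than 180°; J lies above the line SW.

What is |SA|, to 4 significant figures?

36.32

Checks: ∠(CW, WS) = 90.00° ✓; |CW| = 7.900 ✓; |CA| = 7.900 ✓; ∠(CA, AJ) = 90.00° ✓; |AJ| = 22.30 ✓; |SJ| = 46.16 ✓.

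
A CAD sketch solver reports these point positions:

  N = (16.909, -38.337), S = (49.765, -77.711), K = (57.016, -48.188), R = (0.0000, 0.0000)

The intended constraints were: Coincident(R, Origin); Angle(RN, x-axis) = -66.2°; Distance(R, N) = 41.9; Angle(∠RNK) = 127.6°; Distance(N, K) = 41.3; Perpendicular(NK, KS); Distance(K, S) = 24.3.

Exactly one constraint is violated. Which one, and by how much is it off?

Distance(K, S) = 24.3 — off by 6.10.

R = (0.00, 0.00) ✓; RN at -66.20° ✓; |RN| = 41.90 ✓; ∠RNK = 127.6° ✓; |NK| = 41.30 ✓; ∠(NK, KS) = 90.00° ✓; |KS| = 30.40 ✗.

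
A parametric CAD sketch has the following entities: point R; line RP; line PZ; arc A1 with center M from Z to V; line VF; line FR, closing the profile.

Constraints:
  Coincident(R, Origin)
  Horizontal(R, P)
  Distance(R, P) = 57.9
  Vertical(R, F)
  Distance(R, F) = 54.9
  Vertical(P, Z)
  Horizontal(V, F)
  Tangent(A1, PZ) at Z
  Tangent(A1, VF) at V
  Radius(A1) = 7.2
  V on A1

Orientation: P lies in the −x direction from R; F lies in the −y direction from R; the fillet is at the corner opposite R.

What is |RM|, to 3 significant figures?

69.6

R is at the origin; R and P share the same y with |RP| = 57.9 and P on the −x side, so P = (-57.9, 0.00). RF is vertical with |RF| = 54.9 and F on the −y side, so F = (0.00, -54.9). The virtual corner opposite R is at (-57.9, -54.9). Since A1 is tangent to PZ there, MZ ⟂ PZ and tangency of A1 to VF means the radius MV is perpendicular to VF, with radius 7.2, so the center M sits 7.2 in from both sides at M = (-50.7, -47.7). Then |RM| = |M − R| = 69.6.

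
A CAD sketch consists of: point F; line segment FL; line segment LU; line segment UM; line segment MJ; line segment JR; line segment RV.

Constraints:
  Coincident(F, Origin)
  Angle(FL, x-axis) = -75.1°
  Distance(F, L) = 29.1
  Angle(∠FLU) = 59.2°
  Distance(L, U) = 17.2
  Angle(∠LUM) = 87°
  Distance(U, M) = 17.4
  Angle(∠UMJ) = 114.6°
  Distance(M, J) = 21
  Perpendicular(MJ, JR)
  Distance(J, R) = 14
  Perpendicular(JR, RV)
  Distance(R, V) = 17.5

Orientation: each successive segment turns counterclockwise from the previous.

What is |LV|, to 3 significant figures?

9.70

F is at the origin; FL runs at -75.1° with length 29.1, so L = (7.48, -28.1). ∠FLU = 59.2° gives LU at 45.7° from the x-axis; with |LU| = 17.2, U = (19.5, -15.8). ∠LUM = 87.0° gives UM at 139° from the x-axis; with |UM| = 17.4, M = (6.42, -4.33). ∠UMJ = 114.6° gives MJ at -156° from the x-axis; with |MJ| = 21.0, J = (-12.7, -12.9). MJ ⟂ JR, so JR runs at -65.9°; with |JR| = 14.0, R = (-7.03, -25.7). The perpendicularity gives RV at right angles to JR, so RV runs at 24.1°; with |RV| = 17.5, V = (8.95, -18.5). Then |LV| = |V − L| = 9.70.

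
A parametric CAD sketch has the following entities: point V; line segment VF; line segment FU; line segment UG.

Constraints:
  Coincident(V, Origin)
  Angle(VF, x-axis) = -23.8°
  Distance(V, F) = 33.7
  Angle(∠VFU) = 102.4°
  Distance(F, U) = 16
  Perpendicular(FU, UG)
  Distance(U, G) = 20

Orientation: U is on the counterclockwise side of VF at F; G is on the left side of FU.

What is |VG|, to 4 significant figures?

26.58

V is at the origin; VF runs at -23.8° with length 33.7, so F = 33.7·(cos -23.8°, sin -23.8°) = (30.83, -13.60). ∠VFU = 102.4°, so FU runs at -23.8° + (180° − 102.4°) = 53.80° from the x-axis; with |FU| = 16.0, U = F + 16.0·(cos 53.80°, sin 53.80°) = (40.28, -0.6881). The perpendicularity gives UG at right angles to FU; with |UG| = 20.0 on the left of FU, G = U + 20.0·(-0.8070, 0.5906) = (24.14, 11.12). Then |VG| = |G − V| = 26.58.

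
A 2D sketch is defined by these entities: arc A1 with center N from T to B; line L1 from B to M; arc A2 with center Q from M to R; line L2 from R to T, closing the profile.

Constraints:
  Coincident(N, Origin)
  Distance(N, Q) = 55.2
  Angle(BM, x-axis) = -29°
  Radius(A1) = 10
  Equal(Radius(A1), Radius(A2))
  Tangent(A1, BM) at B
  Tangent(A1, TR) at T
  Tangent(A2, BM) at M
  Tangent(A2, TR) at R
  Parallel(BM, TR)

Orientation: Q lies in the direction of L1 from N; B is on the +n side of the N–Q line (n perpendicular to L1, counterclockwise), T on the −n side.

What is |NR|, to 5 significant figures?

56.098

The slot axis is L1's direction at -29.0°, so u = (cos -29.0°, sin -29.0°) = (0.87462, -0.48481) and n = (−sin -29.0°, cos -29.0°) = (0.48481, 0.87462). N is at the origin and Q lies 55.2 along u from N, so Q = 55.2·u = (48.279, -26.761). Tangency of A1 to both parallel lines with radius 10.0 puts B and T at N ± 10.0·n: B = (4.8481, 8.7462), T = (-4.8481, -8.7462). Equal radii place M and R the same way about Q: M = Q + 10.0·n = (53.127, -18.015), R = Q − 10.0·n = (43.431, -35.508). Then |NR| = |R − N| = 56.098.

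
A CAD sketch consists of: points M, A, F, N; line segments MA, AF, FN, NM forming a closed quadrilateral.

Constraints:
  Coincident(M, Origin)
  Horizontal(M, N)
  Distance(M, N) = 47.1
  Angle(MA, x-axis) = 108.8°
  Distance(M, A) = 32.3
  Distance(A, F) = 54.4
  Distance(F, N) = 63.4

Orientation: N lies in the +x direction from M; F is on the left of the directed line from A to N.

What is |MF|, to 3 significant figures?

70.7

M is at the origin; MN is horizontal with |MN| = 47.1 and N in +x, so N = (47.1, 0). MA runs at 108.8° with |MA| = 32.3, so A = (-10.4, 30.6). F is determined by |AF| = 54.4 and |FN| = 63.4 together: it lies at the intersection of circle(A, 54.4) and circle(N, 63.4). With |AN| = 65.1, the foot of the radical line on AN is 24.4 from A and the perpendicular offset is √(54.4² − 24.4²) = 48.6. Taking the left-of-AN solution: F = (34.0, 62.0).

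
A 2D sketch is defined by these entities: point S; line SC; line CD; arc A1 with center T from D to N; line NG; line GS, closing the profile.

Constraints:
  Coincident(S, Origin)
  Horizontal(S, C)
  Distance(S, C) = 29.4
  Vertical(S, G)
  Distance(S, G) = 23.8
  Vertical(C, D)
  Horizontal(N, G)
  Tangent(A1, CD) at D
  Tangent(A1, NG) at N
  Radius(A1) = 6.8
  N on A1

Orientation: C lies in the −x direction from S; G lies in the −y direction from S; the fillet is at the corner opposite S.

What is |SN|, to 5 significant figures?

32.821

The virtual corner opposite S is at (-29.400, -23.800). A1 meets CD tangentially, so TD is at right angles to CD and tangency of A1 to NG means the radius TN is perpendicular to NG, with radius 6.8, so the center T sits 6.8 in from both sides at T = (-22.600, -17.000). That places the tangent points at D = (-29.400, -17.000) on CD and N = (-22.600, -23.800) on NG. Then |SN| = |N − S| = 32.821.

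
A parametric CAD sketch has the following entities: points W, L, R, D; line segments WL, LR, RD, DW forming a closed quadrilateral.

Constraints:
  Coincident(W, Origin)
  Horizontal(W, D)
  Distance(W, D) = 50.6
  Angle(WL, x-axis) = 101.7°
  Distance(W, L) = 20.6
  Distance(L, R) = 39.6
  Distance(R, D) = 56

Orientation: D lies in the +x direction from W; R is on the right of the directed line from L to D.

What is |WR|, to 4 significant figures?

19.46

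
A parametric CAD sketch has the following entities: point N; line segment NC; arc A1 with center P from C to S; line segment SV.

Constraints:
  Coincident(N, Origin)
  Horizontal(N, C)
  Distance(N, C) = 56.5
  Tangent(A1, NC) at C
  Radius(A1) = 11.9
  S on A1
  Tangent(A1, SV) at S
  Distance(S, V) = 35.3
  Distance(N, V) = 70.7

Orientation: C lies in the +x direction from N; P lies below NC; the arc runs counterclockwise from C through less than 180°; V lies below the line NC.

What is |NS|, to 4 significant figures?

46.95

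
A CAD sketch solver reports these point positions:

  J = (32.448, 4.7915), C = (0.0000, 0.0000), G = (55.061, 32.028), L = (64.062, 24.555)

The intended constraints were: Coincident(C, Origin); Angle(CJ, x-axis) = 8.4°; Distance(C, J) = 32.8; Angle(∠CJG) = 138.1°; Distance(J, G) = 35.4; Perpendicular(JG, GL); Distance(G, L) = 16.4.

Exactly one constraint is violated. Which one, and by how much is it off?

Distance(G, L) = 16.4 — off by 4.70.

C = (0.00, 0.00) ✓; CJ at 8.400° ✓; |CJ| = 32.80 ✓; ∠CJG = 138.1° ✓; |JG| = 35.40 ✓; ∠(JG, GL) = 90.00° ✓; |GL| = 11.70 ✗.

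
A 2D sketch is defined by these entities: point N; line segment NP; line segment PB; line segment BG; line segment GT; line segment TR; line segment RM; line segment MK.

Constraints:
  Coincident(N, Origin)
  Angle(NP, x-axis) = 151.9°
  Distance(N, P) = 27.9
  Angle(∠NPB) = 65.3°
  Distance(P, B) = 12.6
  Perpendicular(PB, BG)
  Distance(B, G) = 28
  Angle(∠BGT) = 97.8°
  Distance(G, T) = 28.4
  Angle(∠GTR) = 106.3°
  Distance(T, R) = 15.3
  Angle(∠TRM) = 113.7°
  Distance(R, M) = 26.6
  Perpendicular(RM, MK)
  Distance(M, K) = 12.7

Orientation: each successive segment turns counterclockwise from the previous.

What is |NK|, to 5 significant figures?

19.628

N is at the origin; NP runs at 151.9° with length 27.9, so P = (-24.611, 13.141). ∠NPB = 65.3° gives PB at -93.400° from the x-axis; with |PB| = 12.6, B = (-25.359, 0.56341). The perpendicularity gives BG at right angles to PB, so BG runs at -3.4000°; with |BG| = 28.0, G = (2.5921, -1.0972). ∠BGT = 97.8° gives GT at 78.800° from the x-axis; with |GT| = 28.4, T = (8.1084, 26.762). ∠GTR = 106.3° gives TR at 152.50° from the x-axis; with |TR| = 15.3, R = (-5.4629, 33.827). ∠TRM = 113.7° gives RM at -141.20° from the x-axis; with |RM| = 26.6, M = (-26.193, 17.159). RM ⟂ MK, so MK runs at -51.200°; with |MK| = 12.7, K = (-18.235, 7.2615). Then |NK| = |K − N| = 19.628.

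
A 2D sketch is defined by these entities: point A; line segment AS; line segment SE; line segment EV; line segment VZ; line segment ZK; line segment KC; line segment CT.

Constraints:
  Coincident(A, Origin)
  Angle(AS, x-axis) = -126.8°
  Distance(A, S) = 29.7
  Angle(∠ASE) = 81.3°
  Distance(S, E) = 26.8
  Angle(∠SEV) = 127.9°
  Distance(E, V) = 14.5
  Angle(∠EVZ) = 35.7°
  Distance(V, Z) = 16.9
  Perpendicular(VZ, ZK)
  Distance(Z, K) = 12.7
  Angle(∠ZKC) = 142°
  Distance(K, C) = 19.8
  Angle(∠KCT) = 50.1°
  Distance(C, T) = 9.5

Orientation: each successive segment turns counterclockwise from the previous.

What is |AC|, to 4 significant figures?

57.93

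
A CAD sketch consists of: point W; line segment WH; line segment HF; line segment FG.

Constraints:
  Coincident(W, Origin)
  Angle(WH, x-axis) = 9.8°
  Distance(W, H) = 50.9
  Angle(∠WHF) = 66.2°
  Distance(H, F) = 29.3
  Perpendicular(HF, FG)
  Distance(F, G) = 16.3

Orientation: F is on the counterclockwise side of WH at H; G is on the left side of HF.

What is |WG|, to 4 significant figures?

31.51

W is at the origin; WH runs at 9.8° with length 50.9, so H = 50.9·(cos 9.8°, sin 9.8°) = (50.16, 8.664). ∠WHF = 66.2°, so HF runs at 9.8° + (180° − 66.2°) = 123.6° from the x-axis; with |HF| = 29.3, F = H + 29.3·(cos 123.6°, sin 123.6°) = (33.94, 33.07). HF ⟂ FG; with |FG| = 16.3 on the left of HF, G = F + 16.3·(-0.8329, -0.5534) = (20.37, 24.05). Then |WG| = |G − W| = 31.51.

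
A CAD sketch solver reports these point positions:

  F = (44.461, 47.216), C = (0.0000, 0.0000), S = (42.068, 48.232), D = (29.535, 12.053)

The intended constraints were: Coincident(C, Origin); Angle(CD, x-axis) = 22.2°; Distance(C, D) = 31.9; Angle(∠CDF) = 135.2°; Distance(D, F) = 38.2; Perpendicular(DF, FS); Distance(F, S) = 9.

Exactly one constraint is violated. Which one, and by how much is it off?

Distance(F, S) = 9 — off by 6.40.

C = (0.00, 0.00) ✓; CD at 22.20° ✓; |CD| = 31.90 ✓; ∠CDF = 135.2° ✓; |DF| = 38.20 ✓; ∠(DF, FS) = 90.00° ✓; |FS| = 2.600 ✗.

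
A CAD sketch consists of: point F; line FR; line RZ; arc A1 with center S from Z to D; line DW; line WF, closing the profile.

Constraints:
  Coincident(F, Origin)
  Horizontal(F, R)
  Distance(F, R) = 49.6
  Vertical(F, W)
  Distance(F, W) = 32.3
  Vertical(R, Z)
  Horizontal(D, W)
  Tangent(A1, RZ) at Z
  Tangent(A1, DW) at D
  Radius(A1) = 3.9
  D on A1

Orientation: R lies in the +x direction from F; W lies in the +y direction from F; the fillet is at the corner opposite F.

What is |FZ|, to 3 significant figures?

57.2

F is at the origin; FR is horizontal with |FR| = 49.6 and R on the +x side, so R = (49.6, 0.00). F and W share the same x with |FW| = 32.3 and W on the +y side, so W = (0.00, 32.3). The virtual corner opposite F is at (49.6, 32.3). The tangent condition forces SZ to be normal to RZ and the tangent condition forces SD to be normal to DW, with radius 3.9, so the center S sits 3.9 in from both sides at S = (45.7, 28.4). That places the tangent points at Z = (49.6, 28.4) on RZ and D = (45.7, 32.3) on DW. Then |FZ| = |Z − F| = 57.2.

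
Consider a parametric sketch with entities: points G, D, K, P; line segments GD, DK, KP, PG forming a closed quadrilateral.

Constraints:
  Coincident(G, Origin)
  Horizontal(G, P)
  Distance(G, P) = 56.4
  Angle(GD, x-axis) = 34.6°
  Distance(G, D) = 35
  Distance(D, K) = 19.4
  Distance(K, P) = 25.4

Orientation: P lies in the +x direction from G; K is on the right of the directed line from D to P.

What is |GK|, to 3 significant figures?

31.0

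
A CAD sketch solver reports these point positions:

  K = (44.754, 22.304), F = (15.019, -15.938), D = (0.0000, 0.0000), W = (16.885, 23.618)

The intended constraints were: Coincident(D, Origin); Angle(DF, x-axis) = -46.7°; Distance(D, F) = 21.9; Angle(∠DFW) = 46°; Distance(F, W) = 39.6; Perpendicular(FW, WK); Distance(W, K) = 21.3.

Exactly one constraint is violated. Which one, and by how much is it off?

Distance(W, K) = 21.3 — off by 6.60.

D = (0.00, 0.00) ✓; DF at -46.70° ✓; |DF| = 21.90 ✓; ∠DFW = 46.00° ✓; |FW| = 39.60 ✓; ∠(FW, WK) = 90.00° ✓; |WK| = 27.90 ✗.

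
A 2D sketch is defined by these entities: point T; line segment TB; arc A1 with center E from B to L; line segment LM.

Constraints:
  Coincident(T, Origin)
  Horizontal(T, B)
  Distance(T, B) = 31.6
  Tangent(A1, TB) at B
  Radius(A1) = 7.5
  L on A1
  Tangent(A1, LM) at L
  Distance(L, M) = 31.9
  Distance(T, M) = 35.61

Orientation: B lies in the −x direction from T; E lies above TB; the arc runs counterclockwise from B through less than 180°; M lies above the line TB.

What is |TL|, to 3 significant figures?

25.1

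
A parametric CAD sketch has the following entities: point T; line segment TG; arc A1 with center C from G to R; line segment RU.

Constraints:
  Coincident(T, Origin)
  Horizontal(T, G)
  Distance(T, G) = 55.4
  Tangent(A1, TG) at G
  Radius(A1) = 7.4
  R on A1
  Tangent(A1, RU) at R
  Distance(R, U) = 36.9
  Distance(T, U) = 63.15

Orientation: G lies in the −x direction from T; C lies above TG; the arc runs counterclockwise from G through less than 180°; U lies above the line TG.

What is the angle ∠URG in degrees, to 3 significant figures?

137°

T is at the origin; T and G share the same y with |TG| = 55.4 and G on the −x side, so G = (-55.4, 0.00). Tangency of A1 to TG means the radius CG is perpendicular to TG, so C = G + (0, 7.4) = (-55.4, 7.40). Since CR ⟂ RU (tangency), |CU| = √(7.4² + 36.9²) = 37.6 regardless of where R sits on A1. So U lies on both circle(T, 63.15) and circle(C, 37.6); the above-TG intersection is U = (-45.6, 43.7). R is the foot of the tangent from U: R = (-48.0, 6.91).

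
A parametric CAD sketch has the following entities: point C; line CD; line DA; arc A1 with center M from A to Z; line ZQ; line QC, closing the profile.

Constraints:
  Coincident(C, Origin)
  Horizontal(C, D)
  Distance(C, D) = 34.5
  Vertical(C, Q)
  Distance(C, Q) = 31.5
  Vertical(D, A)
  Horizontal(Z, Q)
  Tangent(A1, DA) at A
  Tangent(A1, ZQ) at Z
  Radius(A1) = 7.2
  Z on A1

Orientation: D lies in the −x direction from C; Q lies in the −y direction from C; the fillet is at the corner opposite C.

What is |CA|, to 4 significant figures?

42.20

C is at the origin; CD is horizontal with |CD| = 34.5 and D on the −x side, so D = (-34.50, 0.000). C and Q share the same x with |CQ| = 31.5 and Q on the −y side, so Q = (0.000, -31.50). The virtual corner opposite C is at (-34.50, -31.50). The tangent condition forces MA to be normal to DA and A1 meets ZQ tangentially, so MZ is at right angles to ZQ, with radius 7.2, so the center M sits 7.2 in from both sides at M = (-27.30, -24.30). That places the tangent points at A = (-34.50, -24.30) on DA and Z = (-27.30, -31.50) on ZQ. Then |CA| = |A − C| = 42.20.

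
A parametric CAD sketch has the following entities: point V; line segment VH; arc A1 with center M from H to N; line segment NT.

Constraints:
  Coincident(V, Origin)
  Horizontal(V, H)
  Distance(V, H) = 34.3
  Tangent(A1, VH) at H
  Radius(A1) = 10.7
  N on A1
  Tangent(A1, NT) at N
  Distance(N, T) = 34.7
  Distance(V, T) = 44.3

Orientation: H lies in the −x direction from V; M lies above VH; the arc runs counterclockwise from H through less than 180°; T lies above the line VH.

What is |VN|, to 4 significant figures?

25.25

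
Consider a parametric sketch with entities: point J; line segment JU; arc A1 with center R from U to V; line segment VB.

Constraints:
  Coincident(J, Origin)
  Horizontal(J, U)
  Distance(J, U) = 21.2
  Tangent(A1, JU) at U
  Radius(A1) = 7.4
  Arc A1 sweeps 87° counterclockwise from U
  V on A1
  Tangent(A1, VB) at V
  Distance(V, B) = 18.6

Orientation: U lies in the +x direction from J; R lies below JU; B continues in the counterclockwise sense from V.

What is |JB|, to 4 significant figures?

28.63

J is at the origin; JU is horizontal with |JU| = 21.2 and U on the +x side, so U = (21.20, 0.000). The tangent condition forces RU to be normal to JU, so R = U + (0, -7.4) = (21.20, -7.400). On A1, U sits at bearing 90° from R; an 87° counterclockwise sweep puts V at bearing 177°, so V = R + 7.4·(cos 177°, sin 177°) = (13.81, -7.013). A1 meets VB tangentially, so RV is at right angles to VB, so VB runs along (−sin 177°, cos 177°); with |VB| = 18.6, B = (12.84, -25.59). Then |JB| = |B − J| = 28.63.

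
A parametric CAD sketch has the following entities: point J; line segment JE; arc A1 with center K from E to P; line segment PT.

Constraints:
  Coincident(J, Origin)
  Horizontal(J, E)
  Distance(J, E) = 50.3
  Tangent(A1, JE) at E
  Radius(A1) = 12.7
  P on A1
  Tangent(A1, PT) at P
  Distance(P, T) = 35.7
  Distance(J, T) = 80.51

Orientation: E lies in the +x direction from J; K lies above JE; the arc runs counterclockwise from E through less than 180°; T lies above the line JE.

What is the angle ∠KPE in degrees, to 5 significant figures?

46.520°

Checks: ∠(KE, EJ) = 90.00° ✓; |KP| = 12.70 ✓; ∠(KP, PT) = 90.00° ✓; |PT| = 35.70 ✓; |JT| = 80.51 ✓.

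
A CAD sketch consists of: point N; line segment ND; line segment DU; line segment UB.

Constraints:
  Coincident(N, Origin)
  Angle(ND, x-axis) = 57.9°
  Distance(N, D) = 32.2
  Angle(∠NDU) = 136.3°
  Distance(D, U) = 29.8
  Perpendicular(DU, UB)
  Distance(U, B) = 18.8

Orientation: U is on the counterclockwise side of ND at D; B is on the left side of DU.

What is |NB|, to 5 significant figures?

53.191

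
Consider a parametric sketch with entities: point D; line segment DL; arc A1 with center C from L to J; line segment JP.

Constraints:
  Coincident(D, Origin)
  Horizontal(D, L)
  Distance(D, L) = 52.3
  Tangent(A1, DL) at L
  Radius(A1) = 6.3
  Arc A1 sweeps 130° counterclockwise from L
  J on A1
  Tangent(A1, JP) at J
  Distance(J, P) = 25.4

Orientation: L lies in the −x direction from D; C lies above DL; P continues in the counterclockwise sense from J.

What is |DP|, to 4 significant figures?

70.42

D is at the origin; DL is horizontal with |DL| = 52.3 and L on the −x side, so L = (-52.30, 0.000). A1 meets DL tangentially, so CL is at right angles to DL, so C = L + (0, 6.3) = (-52.30, 6.300). On A1, L sits at bearing -90° from C; a 130° counterclockwise sweep puts J at bearing 40°, so J = C + 6.3·(cos 40°, sin 40°) = (-47.47, 10.35). Tangency of A1 to JP means the radius CJ is perpendicular to JP, so JP runs along (−sin 40°, cos 40°); with |JP| = 25.4, P = (-63.80, 29.81). Then |DP| = |P − D| = 70.42.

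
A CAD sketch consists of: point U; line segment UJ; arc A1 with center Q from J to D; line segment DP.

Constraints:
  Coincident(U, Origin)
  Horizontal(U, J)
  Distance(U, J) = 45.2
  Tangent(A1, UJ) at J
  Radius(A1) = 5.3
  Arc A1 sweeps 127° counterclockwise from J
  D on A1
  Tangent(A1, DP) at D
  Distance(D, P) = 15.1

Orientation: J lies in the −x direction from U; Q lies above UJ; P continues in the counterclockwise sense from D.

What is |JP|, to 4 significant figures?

21.11

U is at the origin; UJ is horizontal with |UJ| = 45.2 and J on the −x side, so J = (-45.20, 0.000). A1 meets UJ tangentially, so QJ is at right angles to UJ, so Q = J + (0, 5.3) = (-45.20, 5.300). On A1, J sits at bearing -90° from Q; a 127° counterclockwise sweep puts D at bearing 37°, so D = Q + 5.3·(cos 37°, sin 37°) = (-40.97, 8.490). The tangent condition forces QD to be normal to DP, so DP runs along (−sin 37°, cos 37°); with |DP| = 15.1, P = (-50.05, 20.55). Then |JP| = |P − J| = 21.11.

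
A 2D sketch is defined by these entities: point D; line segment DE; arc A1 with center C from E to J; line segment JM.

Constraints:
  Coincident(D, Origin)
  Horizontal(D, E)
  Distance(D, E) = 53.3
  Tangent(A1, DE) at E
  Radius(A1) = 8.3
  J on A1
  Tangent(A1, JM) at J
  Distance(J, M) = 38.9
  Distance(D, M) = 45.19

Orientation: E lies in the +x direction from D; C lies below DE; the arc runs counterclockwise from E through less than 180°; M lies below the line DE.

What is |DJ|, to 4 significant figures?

46.40

D is at the origin; D and E share the same y with |DE| = 53.3 and E on the +x side, so E = (53.30, 0.000). Tangency of A1 to DE means the radius CE is perpendicular to DE, so C = E + (0, -8.3) = (53.30, -8.300). Since CJ ⟂ JM (tangency), |CM| = √(8.3² + 38.9²) = 39.78 regardless of where J sits on A1. So M lies on both circle(D, 45.19) and circle(C, 39.78); the below-DE intersection is M = (25.84, -37.07). J is the foot of the tangent from M: J = (46.23, -3.949).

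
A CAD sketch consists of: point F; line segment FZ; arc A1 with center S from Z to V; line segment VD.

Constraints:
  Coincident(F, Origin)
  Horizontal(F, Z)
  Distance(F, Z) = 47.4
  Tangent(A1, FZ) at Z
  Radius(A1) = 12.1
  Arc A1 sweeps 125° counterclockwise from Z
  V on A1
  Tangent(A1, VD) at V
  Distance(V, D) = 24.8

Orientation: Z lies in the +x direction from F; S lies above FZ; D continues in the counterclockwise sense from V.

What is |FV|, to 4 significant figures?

60.39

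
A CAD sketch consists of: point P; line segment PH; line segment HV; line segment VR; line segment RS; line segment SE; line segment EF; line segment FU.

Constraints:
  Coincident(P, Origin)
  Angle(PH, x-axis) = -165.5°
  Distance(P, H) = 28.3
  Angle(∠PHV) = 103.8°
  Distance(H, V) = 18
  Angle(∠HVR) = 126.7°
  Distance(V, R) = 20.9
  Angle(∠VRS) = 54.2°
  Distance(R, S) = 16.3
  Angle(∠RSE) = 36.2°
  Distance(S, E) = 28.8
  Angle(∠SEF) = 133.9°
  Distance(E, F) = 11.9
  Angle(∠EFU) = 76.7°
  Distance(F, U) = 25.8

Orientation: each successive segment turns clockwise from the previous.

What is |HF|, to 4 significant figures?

48.94

P is at the origin; PH runs at -165.5° with length 28.3, so H = (-27.40, -7.086). ∠PHV = 103.8° gives HV at 118.3° from the x-axis; with |HV| = 18.0, V = (-35.93, 8.763). ∠HVR = 126.7° gives VR at 65.00° from the x-axis; with |VR| = 20.9, R = (-27.10, 27.70). ∠VRS = 54.2° gives RS at -60.80° from the x-axis; with |RS| = 16.3, S = (-19.15, 13.48). ∠RSE = 36.2° gives SE at 155.4° from the x-axis; with |SE| = 28.8, E = (-45.33, 25.46). ∠SEF = 133.9° gives EF at 109.3° from the x-axis; with |EF| = 11.9, F = (-49.27, 36.70). Then |HF| = |F − H| = 48.94.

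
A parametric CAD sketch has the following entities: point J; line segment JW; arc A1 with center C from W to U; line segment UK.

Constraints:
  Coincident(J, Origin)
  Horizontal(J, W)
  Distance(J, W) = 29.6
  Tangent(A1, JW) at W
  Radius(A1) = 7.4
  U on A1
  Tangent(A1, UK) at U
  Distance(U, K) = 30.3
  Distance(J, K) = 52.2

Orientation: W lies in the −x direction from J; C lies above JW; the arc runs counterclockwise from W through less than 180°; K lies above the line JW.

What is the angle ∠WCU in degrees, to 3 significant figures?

115°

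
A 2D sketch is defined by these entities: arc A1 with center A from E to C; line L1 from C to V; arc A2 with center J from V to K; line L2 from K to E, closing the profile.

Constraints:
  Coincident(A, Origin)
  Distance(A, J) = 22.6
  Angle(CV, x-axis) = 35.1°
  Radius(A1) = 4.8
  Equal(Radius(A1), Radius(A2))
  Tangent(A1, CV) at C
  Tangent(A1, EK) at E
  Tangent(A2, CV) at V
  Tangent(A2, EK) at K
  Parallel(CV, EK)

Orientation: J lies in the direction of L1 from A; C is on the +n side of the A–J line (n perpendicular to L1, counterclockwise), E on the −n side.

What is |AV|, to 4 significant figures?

23.10

Tangency of A1 to both parallel lines with radius 4.8 puts C and E at A ± 4.8·n: C = (-2.760, 3.927), E = (2.760, -3.927). Equal radii place V and K the same way about J: V = J + 4.8·n = (15.73, 16.92), K = J − 4.8·n = (21.25, 9.068). Then |AV| = |V − A| = 23.10.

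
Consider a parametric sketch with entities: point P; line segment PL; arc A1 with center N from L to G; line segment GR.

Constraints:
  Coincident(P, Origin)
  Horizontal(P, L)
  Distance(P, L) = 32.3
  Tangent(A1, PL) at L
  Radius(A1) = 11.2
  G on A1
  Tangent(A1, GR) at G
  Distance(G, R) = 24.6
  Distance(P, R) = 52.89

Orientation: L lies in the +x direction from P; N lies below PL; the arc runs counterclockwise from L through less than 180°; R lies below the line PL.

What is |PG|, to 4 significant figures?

28.97

P is at the origin; PL is horizontal with |PL| = 32.3 and L on the +x side, so L = (32.30, 0.000). The tangent condition forces NL to be normal to PL, so N = L + (0, -11.2) = (32.30, -11.20). Since NG ⟂ GR (tangency), |NR| = √(11.2² + 24.6²) = 27.03 regardless of where G sits on A1. So R lies on both circle(P, 52.89) and circle(N, 27.03); the below-PL intersection is R = (36.97, -37.82). G is the foot of the tangent from R: G = (23.06, -17.53).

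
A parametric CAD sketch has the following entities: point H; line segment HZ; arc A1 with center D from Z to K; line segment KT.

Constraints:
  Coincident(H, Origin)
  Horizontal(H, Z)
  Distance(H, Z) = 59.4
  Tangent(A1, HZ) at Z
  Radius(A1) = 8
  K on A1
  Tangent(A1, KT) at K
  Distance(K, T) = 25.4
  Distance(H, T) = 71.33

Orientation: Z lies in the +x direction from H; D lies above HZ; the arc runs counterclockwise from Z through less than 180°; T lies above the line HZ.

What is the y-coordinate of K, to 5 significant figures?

9.5114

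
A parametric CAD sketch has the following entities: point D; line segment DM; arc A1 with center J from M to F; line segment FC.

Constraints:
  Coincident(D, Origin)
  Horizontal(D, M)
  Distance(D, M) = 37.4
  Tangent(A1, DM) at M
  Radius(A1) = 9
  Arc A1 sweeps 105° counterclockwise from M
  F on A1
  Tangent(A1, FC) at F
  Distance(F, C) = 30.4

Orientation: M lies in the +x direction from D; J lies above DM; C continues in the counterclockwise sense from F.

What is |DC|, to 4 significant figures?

55.83

D is at the origin; DM is horizontal with |DM| = 37.4 and M on the +x side, so M = (37.40, 0.000). Since A1 is tangent to DM there, JM ⟂ DM, so J = M + (0, 9) = (37.40, 9.000). On A1, M sits at bearing -90° from J; a 105° counterclockwise sweep puts F at bearing 15°, so F = J + 9.0·(cos 15°, sin 15°) = (46.09, 11.33). Tangency of A1 to FC means the radius JF is perpendicular to FC, so FC runs along (−sin 15°, cos 15°); with |FC| = 30.4, C = (38.23, 40.69). Then |DC| = |C − D| = 55.83.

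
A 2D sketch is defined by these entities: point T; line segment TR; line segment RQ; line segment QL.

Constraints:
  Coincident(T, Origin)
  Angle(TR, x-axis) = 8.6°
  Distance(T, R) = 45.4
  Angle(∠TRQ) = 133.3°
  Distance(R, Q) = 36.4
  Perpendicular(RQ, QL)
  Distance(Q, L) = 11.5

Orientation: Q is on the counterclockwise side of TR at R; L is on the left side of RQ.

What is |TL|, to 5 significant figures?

70.888

∠TRQ = 133.3°, so RQ runs at 8.6° + (180° − 133.3°) = 55.300° from the x-axis; with |RQ| = 36.4, Q = R + 36.4·(cos 55.300°, sin 55.300°) = (65.611, 36.715). The perpendicularity gives QL at right angles to RQ; with |QL| = 11.5 on the left of RQ, L = Q + 11.5·(-0.82214, 0.56928) = (56.157, 43.262). Then |TL| = |L − T| = 70.888.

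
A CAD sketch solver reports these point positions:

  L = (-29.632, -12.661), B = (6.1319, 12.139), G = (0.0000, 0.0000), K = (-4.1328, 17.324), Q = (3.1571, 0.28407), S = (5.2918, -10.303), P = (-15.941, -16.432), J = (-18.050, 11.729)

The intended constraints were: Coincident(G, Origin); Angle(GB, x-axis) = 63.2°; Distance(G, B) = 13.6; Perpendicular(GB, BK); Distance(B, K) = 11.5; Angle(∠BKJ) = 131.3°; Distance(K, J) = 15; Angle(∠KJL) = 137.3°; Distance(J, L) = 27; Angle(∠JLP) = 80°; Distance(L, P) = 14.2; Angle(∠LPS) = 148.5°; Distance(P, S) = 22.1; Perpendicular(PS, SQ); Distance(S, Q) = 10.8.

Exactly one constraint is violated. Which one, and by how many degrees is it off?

Perpendicular(PS, SQ) — off by 4.70°.

G = (0.00, 0.00) ✓; GB at 63.20° ✓; |GB| = 13.60 ✓; ∠(GB, BK) = 90.00° ✓; |BK| = 11.50 ✓; ∠BKJ = 131.3° ✓; |KJ| = 15.00 ✓; ∠KJL = 137.3° ✓; |JL| = 27.00 ✓; ∠JLP = 80.00° ✓; |LP| = 14.20 ✓; ∠LPS = 148.5° ✓; |PS| = 22.10 ✓; ∠(PS, SQ) = 85.30° ✗; |SQ| = 10.80 ✓.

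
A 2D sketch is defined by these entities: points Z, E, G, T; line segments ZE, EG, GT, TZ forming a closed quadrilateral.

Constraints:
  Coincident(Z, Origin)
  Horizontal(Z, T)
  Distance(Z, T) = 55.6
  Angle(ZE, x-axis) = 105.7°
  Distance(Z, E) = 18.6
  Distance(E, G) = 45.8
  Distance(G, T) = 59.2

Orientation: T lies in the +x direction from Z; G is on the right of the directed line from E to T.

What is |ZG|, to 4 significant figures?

27.35

Checks: |EG| = 45.80 ✓; |GT| = 59.20 ✓.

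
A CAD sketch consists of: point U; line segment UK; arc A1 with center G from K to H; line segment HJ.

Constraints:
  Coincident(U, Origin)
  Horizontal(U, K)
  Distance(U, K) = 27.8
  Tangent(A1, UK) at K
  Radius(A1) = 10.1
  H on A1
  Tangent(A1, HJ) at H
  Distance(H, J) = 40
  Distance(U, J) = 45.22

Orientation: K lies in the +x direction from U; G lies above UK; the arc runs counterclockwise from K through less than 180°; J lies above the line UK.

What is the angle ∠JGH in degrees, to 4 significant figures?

75.83°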